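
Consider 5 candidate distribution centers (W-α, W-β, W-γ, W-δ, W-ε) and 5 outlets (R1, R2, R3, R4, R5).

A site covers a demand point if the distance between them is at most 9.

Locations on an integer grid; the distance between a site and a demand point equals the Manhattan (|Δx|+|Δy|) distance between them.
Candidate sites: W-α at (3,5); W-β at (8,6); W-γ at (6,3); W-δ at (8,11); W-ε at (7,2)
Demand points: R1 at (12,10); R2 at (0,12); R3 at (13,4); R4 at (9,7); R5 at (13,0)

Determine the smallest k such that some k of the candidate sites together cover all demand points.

2

Coverage sets (demand points within 9 of each site):
  W-α: {R4}
  W-β: {R1, R3, R4}
  W-γ: {R3, R4}
  W-δ: {R1, R2, R4}
  W-ε: {R3, R4, R5}
No single site covers all 5 demand points.
But {W-δ, W-ε} covers everything, so the minimum is 2.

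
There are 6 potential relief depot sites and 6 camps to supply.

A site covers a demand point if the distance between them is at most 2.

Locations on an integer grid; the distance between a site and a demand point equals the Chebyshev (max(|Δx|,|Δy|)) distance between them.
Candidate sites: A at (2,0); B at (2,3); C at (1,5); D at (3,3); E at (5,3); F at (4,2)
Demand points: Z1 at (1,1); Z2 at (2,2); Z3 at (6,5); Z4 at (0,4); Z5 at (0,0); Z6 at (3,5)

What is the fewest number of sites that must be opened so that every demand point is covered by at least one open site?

Coverage sets (demand points within 2 of each site):
  A: {Z1, Z2, Z5}
  B: {Z1, Z2, Z4, Z6}
  C: {Z4, Z6}
  D: {Z1, Z2, Z6}
  E: {Z3, Z6}
  F: {Z2}
No 2 sites suffice: every size-2 union leaves at least one demand point uncovered.
But {A, B, E} covers everything, so the minimum is 3.

3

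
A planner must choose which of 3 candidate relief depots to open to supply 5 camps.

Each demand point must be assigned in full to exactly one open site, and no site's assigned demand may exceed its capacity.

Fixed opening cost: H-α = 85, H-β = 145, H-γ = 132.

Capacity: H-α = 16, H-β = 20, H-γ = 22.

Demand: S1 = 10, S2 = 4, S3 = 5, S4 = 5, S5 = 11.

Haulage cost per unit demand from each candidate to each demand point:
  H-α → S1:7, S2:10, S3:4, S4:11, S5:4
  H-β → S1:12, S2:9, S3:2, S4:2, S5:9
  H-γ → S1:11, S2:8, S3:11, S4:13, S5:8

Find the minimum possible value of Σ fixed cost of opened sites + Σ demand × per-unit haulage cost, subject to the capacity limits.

Open {H-α, H-β}; cheapest assignment that respects the capacities:
  H-α (cap 16, load 15): S2, S5 — cost 4×10 + 11×4 = 84
  H-β (cap 20, load 20): S1, S3, S4 — cost 10×12 + 5×2 + 5×2 = 140
  Shipping 224, fixed 230 → total 454.
  Any other capacity-feasible assignment to {H-α, H-β} ships for at least 224.
Compare {H-α, H-γ}: its best feasible assignment gives total 488.
Compare {H-β, H-γ}: its best feasible assignment gives total 531.
Every other set of open sites that can feasibly serve all demand totals ≥ 488 even under its best assignment. Minimum: 454.

454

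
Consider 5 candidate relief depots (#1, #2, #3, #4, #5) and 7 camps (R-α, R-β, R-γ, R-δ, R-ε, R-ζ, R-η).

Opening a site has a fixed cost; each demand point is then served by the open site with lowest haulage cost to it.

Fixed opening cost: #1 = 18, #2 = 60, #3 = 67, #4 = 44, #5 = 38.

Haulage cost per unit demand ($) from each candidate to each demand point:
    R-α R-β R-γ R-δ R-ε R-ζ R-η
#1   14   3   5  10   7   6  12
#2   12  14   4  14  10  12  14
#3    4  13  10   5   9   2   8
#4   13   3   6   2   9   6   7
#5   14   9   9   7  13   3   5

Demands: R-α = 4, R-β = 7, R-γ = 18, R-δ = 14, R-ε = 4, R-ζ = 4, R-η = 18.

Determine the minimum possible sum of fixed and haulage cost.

Open {#1, #4, #5}: assign each demand point to its cheapest open site.
  R-α→#4 4×13=52, R-β→#1 7×3=21, R-γ→#1 18×5=90, R-δ→#4 14×2=28, R-ε→#1 4×7=28, R-ζ→#5 4×3=12, R-η→#5 18×5=90
  haulage cost 321, fixed 100 → total 421.
Compare {#4, #5}: haulage cost 347 + fixed 82 = 429.
Compare {#1, #4}: haulage cost 369 + fixed 62 = 431.
Compare {#4}: haulage cost 395 + fixed 44 = 439.
All other subsets cost ≥ 429. Minimum total cost: 421.

421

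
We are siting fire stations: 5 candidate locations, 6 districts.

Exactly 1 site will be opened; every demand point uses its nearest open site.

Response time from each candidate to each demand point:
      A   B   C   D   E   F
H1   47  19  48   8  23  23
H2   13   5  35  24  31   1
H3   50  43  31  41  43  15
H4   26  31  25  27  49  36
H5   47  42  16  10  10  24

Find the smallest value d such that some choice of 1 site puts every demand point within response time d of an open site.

Open {H2}.
  Farthest demand point is C at response time 35 (to H2); all others are ≤ 35.
With {H5} the worst case is 47.
With {H1} the worst case is 48.
No size-1 selection achieves below 35.

35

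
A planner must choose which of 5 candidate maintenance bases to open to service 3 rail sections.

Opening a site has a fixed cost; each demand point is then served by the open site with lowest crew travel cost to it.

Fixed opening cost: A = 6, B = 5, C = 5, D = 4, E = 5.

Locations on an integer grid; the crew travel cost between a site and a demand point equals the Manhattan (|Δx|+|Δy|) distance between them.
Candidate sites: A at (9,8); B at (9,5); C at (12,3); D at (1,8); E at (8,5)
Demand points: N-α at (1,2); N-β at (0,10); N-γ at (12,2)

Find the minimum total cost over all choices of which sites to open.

19

Open {C, D}: assign each demand point to its cheapest open site.
  N-α→D 6, N-β→D 3, N-γ→C 1
  crew travel cost 10, fixed 9 → total 19.
Compare {B, D}: crew travel cost 15 + fixed 9 = 24.
Compare {B, C, D}: crew travel cost 10 + fixed 14 = 24.
Compare {C, D, E}: crew travel cost 10 + fixed 14 = 24.
All other subsets cost ≥ 24. Minimum total cost: 19.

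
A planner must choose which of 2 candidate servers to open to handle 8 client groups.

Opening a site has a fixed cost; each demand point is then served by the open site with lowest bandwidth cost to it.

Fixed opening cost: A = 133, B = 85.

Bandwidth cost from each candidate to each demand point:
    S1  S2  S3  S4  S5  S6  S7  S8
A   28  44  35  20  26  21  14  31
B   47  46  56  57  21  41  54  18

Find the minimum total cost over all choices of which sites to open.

352

Open {A}: assign each demand point to its cheapest open site.
  S1→A 28, S2→A 44, S3→A 35, S4→A 20, S5→A 26, S6→A 21, S7→A 14, S8→A 31
  bandwidth cost 219, fixed 133 → total 352.
Compare {A, B}: bandwidth cost 201 + fixed 218 = 419.
Compare {B}: bandwidth cost 340 + fixed 85 = 425.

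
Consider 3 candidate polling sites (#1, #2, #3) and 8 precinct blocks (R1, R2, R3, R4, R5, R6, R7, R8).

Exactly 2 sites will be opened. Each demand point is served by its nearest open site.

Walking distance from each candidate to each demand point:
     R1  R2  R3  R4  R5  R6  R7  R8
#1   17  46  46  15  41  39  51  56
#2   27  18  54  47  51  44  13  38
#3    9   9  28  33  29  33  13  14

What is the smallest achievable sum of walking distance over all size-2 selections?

Open {#1, #3}.
  R1→#3 9, R2→#3 9, R3→#3 28, R4→#1 15, R5→#3 29, R6→#3 33, R7→#3 13, R8→#3 14  ⇒ total 150.
Compare {#2, #3}: total 168.
Compare {#1, #2}: total 227.

150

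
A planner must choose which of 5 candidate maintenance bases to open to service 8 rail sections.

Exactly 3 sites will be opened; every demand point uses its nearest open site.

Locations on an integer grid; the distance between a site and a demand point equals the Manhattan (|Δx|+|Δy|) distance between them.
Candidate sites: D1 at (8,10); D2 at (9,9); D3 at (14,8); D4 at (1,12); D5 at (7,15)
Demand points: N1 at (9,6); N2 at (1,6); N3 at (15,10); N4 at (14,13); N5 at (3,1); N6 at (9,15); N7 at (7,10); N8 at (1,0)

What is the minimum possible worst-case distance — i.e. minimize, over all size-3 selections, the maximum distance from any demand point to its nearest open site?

13

Open {D1, D2, D4}.
  Farthest demand point is N5 at distance 13 (to D4); all others are ≤ 13.
With {D1, D3, D4} the worst case is 13.
With {D1, D4, D5} the worst case is 13.
No size-3 selection achieves below 13.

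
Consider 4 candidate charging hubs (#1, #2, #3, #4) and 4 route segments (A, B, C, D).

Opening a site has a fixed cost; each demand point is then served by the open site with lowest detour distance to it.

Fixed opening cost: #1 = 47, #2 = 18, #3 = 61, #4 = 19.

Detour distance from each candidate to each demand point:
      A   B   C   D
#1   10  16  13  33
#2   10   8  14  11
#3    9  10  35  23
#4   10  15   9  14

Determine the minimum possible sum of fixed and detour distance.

Open {#2}: assign each demand point to its cheapest open site.
  A→#2 10, B→#2 8, C→#2 14, D→#2 11
  detour distance 43, fixed 18 → total 61.
Compare {#4}: detour distance 48 + fixed 19 = 67.
Compare {#2, #4}: detour distance 38 + fixed 37 = 75.
Compare {#1, #2}: detour distance 42 + fixed 65 = 107.
All other subsets cost ≥ 67. Minimum total cost: 61.

61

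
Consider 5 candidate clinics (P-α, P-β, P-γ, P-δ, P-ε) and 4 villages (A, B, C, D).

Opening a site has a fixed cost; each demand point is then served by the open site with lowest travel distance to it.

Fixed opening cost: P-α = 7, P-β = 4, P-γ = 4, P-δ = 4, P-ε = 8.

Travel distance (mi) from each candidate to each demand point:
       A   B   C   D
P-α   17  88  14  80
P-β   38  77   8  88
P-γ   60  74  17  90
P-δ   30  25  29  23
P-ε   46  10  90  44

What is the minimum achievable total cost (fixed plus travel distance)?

Open {P-α, P-β, P-δ, P-ε}: assign each demand point to its cheapest open site.
  A→P-α 17, B→P-ε 10, C→P-β 8, D→P-δ 23
  travel distance 58, fixed 23 → total 81.
Compare {P-α, P-δ, P-ε}: travel distance 64 + fixed 19 = 83.
Compare {P-α, P-β, P-γ, P-δ, P-ε}: travel distance 58 + fixed 27 = 85.
Compare {P-β, P-δ, P-ε}: travel distance 71 + fixed 16 = 87.
All other subsets cost ≥ 83. Minimum total cost: 81.

81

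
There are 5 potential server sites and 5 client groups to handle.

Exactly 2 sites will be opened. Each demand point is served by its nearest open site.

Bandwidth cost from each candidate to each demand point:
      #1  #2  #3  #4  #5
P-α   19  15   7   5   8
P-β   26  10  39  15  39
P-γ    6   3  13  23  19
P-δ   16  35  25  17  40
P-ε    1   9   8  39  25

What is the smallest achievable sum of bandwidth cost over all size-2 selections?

29

Open {P-α, P-γ}.
  #1→P-γ 6, #2→P-γ 3, #3→P-α 7, #4→P-α 5, #5→P-α 8  ⇒ total 29.
Compare {P-α, P-ε}: total 30.
Compare {P-α, P-β}: total 49.
No size-2 selection does better; minimum is 29.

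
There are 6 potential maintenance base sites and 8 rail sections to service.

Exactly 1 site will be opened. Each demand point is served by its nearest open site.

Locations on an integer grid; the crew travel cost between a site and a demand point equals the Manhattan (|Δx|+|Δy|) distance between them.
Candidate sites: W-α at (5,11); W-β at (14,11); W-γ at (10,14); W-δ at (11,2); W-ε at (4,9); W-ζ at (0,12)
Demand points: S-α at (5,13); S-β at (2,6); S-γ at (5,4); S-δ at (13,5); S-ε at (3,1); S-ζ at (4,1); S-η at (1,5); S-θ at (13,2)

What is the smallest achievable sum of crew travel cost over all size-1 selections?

Open {W-ε}.
  S-α→W-ε 5, S-β→W-ε 5, S-γ→W-ε 6, S-δ→W-ε 13, S-ε→W-ε 9, S-ζ→W-ε 8, S-η→W-ε 7, S-θ→W-ε 16  ⇒ total 69.
Compare {W-δ}: total 75.
Compare {W-α}: total 81.
No size-1 selection does better; minimum is 69.

69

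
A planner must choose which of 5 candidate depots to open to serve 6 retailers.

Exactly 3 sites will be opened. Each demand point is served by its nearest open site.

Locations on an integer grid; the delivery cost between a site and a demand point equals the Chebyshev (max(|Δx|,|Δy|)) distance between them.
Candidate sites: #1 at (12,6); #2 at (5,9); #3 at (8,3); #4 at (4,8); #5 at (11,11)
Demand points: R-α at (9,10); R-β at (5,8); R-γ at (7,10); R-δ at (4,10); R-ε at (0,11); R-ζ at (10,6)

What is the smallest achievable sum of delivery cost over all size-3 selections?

13

Open {#1, #2, #5}.
  R-α→#5 2, R-β→#2 1, R-γ→#2 2, R-δ→#2 1, R-ε→#2 5, R-ζ→#1 2  ⇒ total 13.
Compare {#1, #2, #4}: total 14.
Compare {#1, #4, #5}: total 14.
No size-3 selection does better; minimum is 13.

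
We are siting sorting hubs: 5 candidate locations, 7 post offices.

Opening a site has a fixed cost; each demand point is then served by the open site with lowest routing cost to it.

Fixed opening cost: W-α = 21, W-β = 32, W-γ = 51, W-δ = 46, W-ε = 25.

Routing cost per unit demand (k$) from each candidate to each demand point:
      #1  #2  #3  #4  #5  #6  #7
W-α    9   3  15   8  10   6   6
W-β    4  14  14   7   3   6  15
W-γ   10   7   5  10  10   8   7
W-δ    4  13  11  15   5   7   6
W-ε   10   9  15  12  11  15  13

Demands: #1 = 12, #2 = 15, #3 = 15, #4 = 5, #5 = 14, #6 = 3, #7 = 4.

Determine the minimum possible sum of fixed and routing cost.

Open {W-α, W-β, W-γ}: assign each demand point to its cheapest open site.
  #1→W-β 12×4=48, #2→W-α 15×3=45, #3→W-γ 15×5=75, #4→W-β 5×7=35, #5→W-β 14×3=42, #6→W-α 3×6=18, #7→W-α 4×6=24
  routing cost 287, fixed 104 → total 391.
Compare {W-α, W-β, W-γ, W-ε}: routing cost 287 + fixed 129 = 416.
Compare {W-β, W-γ}: routing cost 351 + fixed 83 = 434.
Compare {W-α, W-β, W-γ, W-δ}: routing cost 287 + fixed 150 = 437.
All other subsets cost ≥ 416. Minimum total cost: 391.

391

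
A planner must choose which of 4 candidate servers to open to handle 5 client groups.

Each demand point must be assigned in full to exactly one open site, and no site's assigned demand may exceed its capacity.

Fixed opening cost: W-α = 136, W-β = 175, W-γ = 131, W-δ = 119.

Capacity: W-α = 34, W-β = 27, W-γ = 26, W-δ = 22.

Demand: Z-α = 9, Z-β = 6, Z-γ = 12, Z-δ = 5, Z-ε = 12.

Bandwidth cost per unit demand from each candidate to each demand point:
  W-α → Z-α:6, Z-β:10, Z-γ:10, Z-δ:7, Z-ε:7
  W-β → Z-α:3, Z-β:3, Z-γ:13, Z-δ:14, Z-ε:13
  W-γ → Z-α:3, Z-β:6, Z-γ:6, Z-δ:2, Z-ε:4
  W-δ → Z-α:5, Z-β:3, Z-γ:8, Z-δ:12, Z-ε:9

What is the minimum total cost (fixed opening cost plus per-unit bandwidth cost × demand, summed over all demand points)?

Open {W-γ, W-δ}; cheapest assignment that respects the capacities:
  W-γ (cap 26, load 26): Z-α, Z-δ, Z-ε — cost 9×3 + 5×2 + 12×4 = 85
  W-δ (cap 22, load 18): Z-β, Z-γ — cost 6×3 + 12×8 = 114
  Shipping 199, fixed 250 → total 449.
  Any other capacity-feasible assignment to {W-γ, W-δ} ships for at least 199.
Compare {W-α, W-γ}: its best feasible assignment gives total 520.
Compare {W-β, W-γ}: its best feasible assignment gives total 541.
Every other set of open sites that can feasibly serve all demand totals ≥ 520 even under its best assignment. Minimum: 449.

449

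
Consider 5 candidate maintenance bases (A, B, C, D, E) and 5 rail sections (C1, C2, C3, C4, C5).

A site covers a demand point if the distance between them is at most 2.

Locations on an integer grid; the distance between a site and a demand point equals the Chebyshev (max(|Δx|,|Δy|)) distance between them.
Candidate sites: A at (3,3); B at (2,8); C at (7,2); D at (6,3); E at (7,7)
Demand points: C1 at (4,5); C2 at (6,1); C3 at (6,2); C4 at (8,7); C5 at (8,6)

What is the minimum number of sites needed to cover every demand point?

2

Coverage sets (demand points within 2 of each site):
  A: {C1}
  B: {}
  C: {C2, C3}
  D: {C1, C2, C3}
  E: {C4, C5}
No single site covers all 5 demand points.
But {D, E} covers everything, so the minimum is 2.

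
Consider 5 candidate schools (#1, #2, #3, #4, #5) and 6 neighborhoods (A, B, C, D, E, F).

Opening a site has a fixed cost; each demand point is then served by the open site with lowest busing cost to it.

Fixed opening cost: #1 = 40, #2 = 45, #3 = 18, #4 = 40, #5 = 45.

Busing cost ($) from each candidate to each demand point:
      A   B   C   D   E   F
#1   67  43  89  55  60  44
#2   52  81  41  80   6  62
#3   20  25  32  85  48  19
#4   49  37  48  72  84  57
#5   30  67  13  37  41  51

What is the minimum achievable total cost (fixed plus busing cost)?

218

Open {#3, #5}: assign each demand point to its cheapest open site.
  A→#3 20, B→#3 25, C→#5 13, D→#5 37, E→#5 41, F→#3 19
  busing cost 155, fixed 63 → total 218.
Compare {#2, #3, #5}: busing cost 120 + fixed 108 = 228.
Compare {#2, #3}: busing cost 182 + fixed 63 = 245.
Compare {#3}: busing cost 229 + fixed 18 = 247.
All other subsets cost ≥ 228. Minimum total cost: 218.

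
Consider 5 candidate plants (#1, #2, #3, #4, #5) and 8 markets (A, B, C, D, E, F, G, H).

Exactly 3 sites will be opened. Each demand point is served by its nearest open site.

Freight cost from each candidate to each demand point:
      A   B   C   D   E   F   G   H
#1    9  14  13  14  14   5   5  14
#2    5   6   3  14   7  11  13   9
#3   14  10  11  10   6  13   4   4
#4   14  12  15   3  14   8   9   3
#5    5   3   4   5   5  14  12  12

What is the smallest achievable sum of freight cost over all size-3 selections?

33

Open {#1, #4, #5}.
  A→#5 5, B→#5 3, C→#5 4, D→#4 3, E→#5 5, F→#1 5, G→#1 5, H→#4 3  ⇒ total 33.
Compare {#1, #3, #5}: total 35.
Compare {#3, #4, #5}: total 35.
No size-3 selection does better; minimum is 33.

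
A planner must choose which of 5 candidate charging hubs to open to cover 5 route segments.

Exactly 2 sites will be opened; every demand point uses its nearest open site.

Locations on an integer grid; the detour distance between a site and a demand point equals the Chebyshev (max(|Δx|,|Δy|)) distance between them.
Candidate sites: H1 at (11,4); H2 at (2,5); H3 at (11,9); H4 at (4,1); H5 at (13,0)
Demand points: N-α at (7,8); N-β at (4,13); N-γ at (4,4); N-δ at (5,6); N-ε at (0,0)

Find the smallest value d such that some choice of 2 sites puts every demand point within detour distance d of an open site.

Open {H2, H3}.
  Farthest demand point is N-β at detour distance 7 (to H3); all others are ≤ 7.
With {H3, H4} the worst case is 7.
With {H1, H2} the worst case is 8.
No size-2 selection achieves below 7.

7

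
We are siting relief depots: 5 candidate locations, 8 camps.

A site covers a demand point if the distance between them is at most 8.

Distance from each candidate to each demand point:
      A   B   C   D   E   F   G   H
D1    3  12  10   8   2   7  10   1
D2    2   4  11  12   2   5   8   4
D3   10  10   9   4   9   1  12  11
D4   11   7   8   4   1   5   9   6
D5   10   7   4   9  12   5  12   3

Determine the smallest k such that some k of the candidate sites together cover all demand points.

Coverage sets (demand points within 8 of each site):
  D1: {A, D, E, F, H}
  D2: {A, B, E, F, G, H}
  D3: {D, F}
  D4: {B, C, D, E, F, H}
  D5: {B, C, F, H}
No single site covers all 8 demand points.
But {D2, D4} covers everything, so the minimum is 2.

2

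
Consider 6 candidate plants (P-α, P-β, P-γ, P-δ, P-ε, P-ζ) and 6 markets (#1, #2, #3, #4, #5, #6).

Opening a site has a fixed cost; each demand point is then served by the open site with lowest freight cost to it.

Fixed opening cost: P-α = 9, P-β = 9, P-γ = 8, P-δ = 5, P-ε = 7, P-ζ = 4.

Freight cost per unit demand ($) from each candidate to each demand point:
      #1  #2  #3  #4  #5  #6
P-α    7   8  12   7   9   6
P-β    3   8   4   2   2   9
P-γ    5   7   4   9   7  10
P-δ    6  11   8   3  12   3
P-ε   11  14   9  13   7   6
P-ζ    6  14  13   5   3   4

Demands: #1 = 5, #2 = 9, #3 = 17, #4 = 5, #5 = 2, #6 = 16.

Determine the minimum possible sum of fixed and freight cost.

Open {P-β, P-γ, P-δ}: assign each demand point to its cheapest open site.
  #1→P-β 5×3=15, #2→P-γ 9×7=63, #3→P-β 17×4=68, #4→P-β 5×2=10, #5→P-β 2×2=4, #6→P-δ 16×3=48
  freight cost 208, fixed 22 → total 230.
Compare {P-β, P-δ}: freight cost 217 + fixed 14 = 231.
Compare {P-β, P-γ, P-δ, P-ζ}: freight cost 208 + fixed 26 = 234.
Compare {P-β, P-δ, P-ζ}: freight cost 217 + fixed 18 = 235.
All other subsets cost ≥ 231. Minimum total cost: 230.

230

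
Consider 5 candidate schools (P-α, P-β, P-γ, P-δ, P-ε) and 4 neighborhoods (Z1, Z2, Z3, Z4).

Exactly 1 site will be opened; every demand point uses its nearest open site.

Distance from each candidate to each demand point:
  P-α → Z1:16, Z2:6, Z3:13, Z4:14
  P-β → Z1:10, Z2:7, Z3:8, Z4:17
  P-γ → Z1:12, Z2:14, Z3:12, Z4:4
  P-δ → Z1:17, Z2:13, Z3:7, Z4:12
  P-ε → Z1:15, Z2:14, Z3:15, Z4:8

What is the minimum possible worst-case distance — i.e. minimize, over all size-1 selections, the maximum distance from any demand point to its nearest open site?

Open {P-γ}.
  Farthest demand point is Z2 at distance 14 (to P-γ); all others are ≤ 14.
With {P-ε} the worst case is 15.
With {P-α} the worst case is 16.
No size-1 selection achieves below 14.

14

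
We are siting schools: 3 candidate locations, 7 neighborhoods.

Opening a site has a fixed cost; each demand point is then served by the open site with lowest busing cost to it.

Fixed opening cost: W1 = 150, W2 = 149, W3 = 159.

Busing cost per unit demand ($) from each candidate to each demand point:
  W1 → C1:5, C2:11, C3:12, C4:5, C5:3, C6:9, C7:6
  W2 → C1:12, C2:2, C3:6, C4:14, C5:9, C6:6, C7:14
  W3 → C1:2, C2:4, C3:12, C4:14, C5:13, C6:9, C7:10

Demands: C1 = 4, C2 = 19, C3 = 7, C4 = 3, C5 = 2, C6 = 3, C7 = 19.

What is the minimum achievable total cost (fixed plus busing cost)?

552

Open {W1, W2}: assign each demand point to its cheapest open site.
  C1→W1 4×5=20, C2→W2 19×2=38, C3→W2 7×6=42, C4→W1 3×5=15, C5→W1 2×3=6, C6→W2 3×6=18, C7→W1 19×6=114
  busing cost 253, fixed 299 → total 552.
Compare {W3}: busing cost 453 + fixed 159 = 612.
Compare {W2}: busing cost 472 + fixed 149 = 621.
Compare {W1}: busing cost 475 + fixed 150 = 625.
All other subsets cost ≥ 612. Minimum total cost: 552.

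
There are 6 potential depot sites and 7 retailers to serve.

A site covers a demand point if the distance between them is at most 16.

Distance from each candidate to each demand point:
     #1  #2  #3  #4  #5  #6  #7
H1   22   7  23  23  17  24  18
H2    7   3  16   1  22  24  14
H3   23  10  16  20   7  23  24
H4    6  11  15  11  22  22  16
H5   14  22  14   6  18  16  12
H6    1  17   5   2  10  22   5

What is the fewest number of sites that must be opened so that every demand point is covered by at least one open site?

Coverage sets (demand points within 16 of each site):
  H1: {#2}
  H2: {#1, #2, #3, #4, #7}
  H3: {#2, #3, #5}
  H4: {#1, #2, #3, #4, #7}
  H5: {#1, #3, #4, #6, #7}
  H6: {#1, #3, #4, #5, #7}
No single site covers all 7 demand points.
But {H3, H5} covers everything, so the minimum is 2.

2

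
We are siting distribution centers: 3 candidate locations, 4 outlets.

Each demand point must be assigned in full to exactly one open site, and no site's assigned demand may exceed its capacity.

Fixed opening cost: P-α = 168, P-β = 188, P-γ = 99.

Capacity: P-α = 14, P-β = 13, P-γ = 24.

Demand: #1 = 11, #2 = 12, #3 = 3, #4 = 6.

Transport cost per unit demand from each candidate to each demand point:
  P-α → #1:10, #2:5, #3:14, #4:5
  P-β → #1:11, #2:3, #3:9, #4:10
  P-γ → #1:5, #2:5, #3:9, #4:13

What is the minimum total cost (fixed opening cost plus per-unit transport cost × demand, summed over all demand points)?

Open {P-α, P-γ}; cheapest assignment that respects the capacities:
  P-α (cap 14, load 9): #3, #4 — cost 3×14 + 6×5 = 72
  P-γ (cap 24, load 23): #1, #2 — cost 11×5 + 12×5 = 115
  Shipping 187, fixed 267 → total 454.
  Any other capacity-feasible assignment to {P-α, P-γ} ships for at least 187.
Compare {P-β, P-γ}: its best feasible assignment gives total 483.
Compare {P-α, P-β, P-γ}: its best feasible assignment gives total 603.
Every other set of open sites that can feasibly serve all demand totals ≥ 483 even under its best assignment. Minimum: 454.

454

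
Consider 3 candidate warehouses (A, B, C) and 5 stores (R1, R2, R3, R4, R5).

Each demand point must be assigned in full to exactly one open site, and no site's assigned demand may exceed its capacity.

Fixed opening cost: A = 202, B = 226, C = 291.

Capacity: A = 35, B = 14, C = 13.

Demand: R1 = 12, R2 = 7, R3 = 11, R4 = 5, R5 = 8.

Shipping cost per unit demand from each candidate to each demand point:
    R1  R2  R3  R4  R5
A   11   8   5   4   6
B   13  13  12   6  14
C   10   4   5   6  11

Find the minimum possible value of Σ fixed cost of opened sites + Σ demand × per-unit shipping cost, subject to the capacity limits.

Open {A, B}; cheapest assignment that respects the capacities:
  A (cap 35, load 31): R2, R3, R4, R5 — cost 7×8 + 11×5 + 5×4 + 8×6 = 179
  B (cap 14, load 12): R1 — cost 12×13 = 156
  Shipping 335, fixed 428 → total 763.
  Any other capacity-feasible assignment to {A, B} ships for at least 335.
Compare {A, C}: its best feasible assignment gives total 786.
Compare {A, B, C}: its best feasible assignment gives total 1012.
Every other set of open sites that can feasibly serve all demand totals ≥ 786 even under its best assignment. Minimum: 763.

763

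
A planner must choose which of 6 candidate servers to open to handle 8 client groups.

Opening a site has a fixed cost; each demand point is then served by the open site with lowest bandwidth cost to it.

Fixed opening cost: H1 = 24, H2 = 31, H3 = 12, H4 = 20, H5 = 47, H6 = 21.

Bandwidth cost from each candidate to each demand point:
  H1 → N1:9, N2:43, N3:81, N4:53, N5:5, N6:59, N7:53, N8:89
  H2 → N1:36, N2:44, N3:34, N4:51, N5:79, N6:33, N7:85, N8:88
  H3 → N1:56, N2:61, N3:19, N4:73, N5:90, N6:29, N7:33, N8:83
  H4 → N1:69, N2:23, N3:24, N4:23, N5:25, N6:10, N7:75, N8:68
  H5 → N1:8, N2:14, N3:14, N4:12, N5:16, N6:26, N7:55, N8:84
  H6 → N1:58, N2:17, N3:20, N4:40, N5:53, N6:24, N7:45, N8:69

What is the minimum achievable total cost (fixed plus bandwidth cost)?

Open {H1, H3, H4}: assign each demand point to its cheapest open site.
  N1→H1 9, N2→H4 23, N3→H3 19, N4→H4 23, N5→H1 5, N6→H4 10, N7→H3 33, N8→H4 68
  bandwidth cost 190, fixed 56 → total 246.
Compare {H3, H4, H5}: bandwidth cost 175 + fixed 79 = 254.
Compare {H1, H4}: bandwidth cost 215 + fixed 44 = 259.
Compare {H1, H3, H4, H6}: bandwidth cost 184 + fixed 77 = 261.
All other subsets cost ≥ 254. Minimum total cost: 246.

246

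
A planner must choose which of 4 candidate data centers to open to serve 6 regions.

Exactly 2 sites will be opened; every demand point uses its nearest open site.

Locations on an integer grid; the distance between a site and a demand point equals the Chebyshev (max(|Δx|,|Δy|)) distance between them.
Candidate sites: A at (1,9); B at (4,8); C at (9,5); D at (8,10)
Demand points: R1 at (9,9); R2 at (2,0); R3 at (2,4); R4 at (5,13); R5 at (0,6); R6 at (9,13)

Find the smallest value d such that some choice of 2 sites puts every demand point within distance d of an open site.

7

Open {B, C}.
  Farthest demand point is R2 at distance 7 (to C); all others are ≤ 7.
With {A, B} the worst case is 8.
With {A, C} the worst case is 8.
No size-2 selection achieves below 7.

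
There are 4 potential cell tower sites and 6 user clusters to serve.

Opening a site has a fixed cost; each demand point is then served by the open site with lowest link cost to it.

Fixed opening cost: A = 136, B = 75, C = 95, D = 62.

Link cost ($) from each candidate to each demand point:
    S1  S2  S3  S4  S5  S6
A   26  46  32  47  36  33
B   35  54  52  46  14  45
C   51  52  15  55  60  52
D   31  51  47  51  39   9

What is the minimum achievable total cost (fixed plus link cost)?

Open {D}: assign each demand point to its cheapest open site.
  S1→D 31, S2→D 51, S3→D 47, S4→D 51, S5→D 39, S6→D 9
  link cost 228, fixed 62 → total 290.
Compare {B}: link cost 246 + fixed 75 = 321.
Compare {B, D}: link cost 198 + fixed 137 = 335.
Compare {C, D}: link cost 196 + fixed 157 = 353.
All other subsets cost ≥ 321. Minimum total cost: 290.

290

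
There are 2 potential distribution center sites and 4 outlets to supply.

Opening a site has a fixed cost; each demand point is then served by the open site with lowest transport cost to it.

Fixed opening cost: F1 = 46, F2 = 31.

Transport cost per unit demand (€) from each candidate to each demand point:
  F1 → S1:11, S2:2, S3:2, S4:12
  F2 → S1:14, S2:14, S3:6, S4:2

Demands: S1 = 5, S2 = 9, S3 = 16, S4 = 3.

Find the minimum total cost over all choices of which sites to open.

Open {F1}: assign each demand point to its cheapest open site.
  S1→F1 5×11=55, S2→F1 9×2=18, S3→F1 16×2=32, S4→F1 3×12=36
  transport cost 141, fixed 46 → total 187.
Compare {F1, F2}: transport cost 111 + fixed 77 = 188.
Compare {F2}: transport cost 298 + fixed 31 = 329.

187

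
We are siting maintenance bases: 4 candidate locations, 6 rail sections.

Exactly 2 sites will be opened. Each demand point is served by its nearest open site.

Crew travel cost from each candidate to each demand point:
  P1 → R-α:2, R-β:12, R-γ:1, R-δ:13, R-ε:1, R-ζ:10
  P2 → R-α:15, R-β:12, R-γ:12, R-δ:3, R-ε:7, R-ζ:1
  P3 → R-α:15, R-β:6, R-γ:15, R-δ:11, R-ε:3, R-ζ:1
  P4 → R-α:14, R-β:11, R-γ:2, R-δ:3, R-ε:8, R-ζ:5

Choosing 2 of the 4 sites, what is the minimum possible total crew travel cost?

Open {P1, P2}.
  R-α→P1 2, R-β→P1 12, R-γ→P1 1, R-δ→P2 3, R-ε→P1 1, R-ζ→P2 1  ⇒ total 20.
Compare {P1, P3}: total 22.
Compare {P1, P4}: total 23.
No size-2 selection does better; minimum is 20.

20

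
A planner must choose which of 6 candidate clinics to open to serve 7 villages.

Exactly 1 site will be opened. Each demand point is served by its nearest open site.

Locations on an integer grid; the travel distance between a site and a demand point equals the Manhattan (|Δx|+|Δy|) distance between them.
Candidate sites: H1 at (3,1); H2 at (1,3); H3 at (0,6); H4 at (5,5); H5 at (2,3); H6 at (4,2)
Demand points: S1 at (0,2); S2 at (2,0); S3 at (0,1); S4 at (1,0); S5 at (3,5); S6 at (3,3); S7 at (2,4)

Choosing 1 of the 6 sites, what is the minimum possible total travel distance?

19

Open {H5}.
  S1→H5 3, S2→H5 3, S3→H5 4, S4→H5 4, S5→H5 3, S6→H5 1, S7→H5 1  ⇒ total 19.
Compare {H2}: total 20.
Compare {H1}: total 22.
No size-1 selection does better; minimum is 19.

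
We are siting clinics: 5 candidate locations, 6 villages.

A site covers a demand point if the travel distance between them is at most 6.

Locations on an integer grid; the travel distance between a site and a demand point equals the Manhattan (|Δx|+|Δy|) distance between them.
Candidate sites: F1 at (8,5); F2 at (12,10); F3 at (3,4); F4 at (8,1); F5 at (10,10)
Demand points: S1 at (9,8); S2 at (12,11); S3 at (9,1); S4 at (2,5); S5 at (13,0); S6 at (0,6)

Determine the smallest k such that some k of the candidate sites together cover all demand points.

Coverage sets (demand points within 6 of each site):
  F1: {S1, S3, S4}
  F2: {S1, S2}
  F3: {S4, S6}
  F4: {S3, S5}
  F5: {S1, S2}
No 2 sites suffice: every size-2 union leaves at least one demand point uncovered.
But {F2, F3, F4} covers everything, so the minimum is 3.

3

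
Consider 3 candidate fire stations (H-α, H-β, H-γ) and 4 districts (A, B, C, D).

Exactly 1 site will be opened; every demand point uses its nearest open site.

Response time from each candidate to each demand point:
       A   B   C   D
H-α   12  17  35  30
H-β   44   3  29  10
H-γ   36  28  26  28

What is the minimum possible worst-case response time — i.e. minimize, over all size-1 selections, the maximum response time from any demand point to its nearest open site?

Open {H-α}.
  Farthest demand point is C at response time 35 (to H-α); all others are ≤ 35.
With {H-γ} the worst case is 36.
With {H-β} the worst case is 44.
No size-1 selection achieves below 35.

35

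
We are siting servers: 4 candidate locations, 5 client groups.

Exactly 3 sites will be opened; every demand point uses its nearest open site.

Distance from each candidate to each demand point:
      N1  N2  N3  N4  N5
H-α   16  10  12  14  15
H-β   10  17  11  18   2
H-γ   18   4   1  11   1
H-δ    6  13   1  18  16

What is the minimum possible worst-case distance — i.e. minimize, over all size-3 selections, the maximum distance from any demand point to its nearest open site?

Open {H-α, H-β, H-γ}.
  Farthest demand point is N4 at distance 11 (to H-γ); all others are ≤ 11.
With {H-α, H-γ, H-δ} the worst case is 11.
With {H-β, H-γ, H-δ} the worst case is 11.
No size-3 selection achieves below 11.

11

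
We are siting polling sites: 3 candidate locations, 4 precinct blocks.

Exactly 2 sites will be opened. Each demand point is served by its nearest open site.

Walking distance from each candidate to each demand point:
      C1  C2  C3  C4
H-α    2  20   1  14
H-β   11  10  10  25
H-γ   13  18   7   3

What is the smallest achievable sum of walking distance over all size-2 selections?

24

Open {H-α, H-γ}.
  C1→H-α 2, C2→H-γ 18, C3→H-α 1, C4→H-γ 3  ⇒ total 24.
Compare {H-α, H-β}: total 27.
Compare {H-β, H-γ}: total 31.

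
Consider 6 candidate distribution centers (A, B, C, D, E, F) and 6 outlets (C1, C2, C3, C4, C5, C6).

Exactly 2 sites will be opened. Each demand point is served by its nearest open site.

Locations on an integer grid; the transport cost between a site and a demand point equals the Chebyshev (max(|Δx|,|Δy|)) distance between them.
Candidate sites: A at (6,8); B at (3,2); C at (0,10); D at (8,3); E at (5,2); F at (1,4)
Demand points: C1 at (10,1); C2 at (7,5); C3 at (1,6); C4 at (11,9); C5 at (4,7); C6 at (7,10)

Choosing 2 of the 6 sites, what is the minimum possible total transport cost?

Open {A, D}.
  C1→D 2, C2→D 2, C3→A 5, C4→A 5, C5→A 2, C6→A 2  ⇒ total 18.
Compare {A, E}: total 21.
Compare {A, F}: total 21.
No size-2 selection does better; minimum is 18.

18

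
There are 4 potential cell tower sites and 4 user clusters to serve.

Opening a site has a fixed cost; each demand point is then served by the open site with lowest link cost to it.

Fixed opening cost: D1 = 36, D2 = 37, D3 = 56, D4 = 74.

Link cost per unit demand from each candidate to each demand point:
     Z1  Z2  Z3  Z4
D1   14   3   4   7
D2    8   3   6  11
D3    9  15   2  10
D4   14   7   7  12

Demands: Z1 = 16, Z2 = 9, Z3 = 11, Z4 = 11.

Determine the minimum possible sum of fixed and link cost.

Open {D1, D2}: assign each demand point to its cheapest open site.
  Z1→D2 16×8=128, Z2→D1 9×3=27, Z3→D1 11×4=44, Z4→D1 11×7=77
  link cost 276, fixed 73 → total 349.
Compare {D1, D3}: link cost 270 + fixed 92 = 362.
Compare {D2}: link cost 342 + fixed 37 = 379.
Compare {D2, D3}: link cost 287 + fixed 93 = 380.
All other subsets cost ≥ 362. Minimum total cost: 349.

349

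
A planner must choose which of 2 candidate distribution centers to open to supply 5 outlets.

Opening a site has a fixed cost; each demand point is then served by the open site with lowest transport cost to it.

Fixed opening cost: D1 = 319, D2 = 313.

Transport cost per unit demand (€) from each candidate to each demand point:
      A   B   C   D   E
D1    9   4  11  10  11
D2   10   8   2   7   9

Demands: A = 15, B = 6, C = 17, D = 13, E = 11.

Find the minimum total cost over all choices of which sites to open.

735

Open {D2}: assign each demand point to its cheapest open site.
  A→D2 15×10=150, B→D2 6×8=48, C→D2 17×2=34, D→D2 13×7=91, E→D2 11×9=99
  transport cost 422, fixed 313 → total 735.
Compare {D1}: transport cost 597 + fixed 319 = 916.
Compare {D1, D2}: transport cost 383 + fixed 632 = 1015.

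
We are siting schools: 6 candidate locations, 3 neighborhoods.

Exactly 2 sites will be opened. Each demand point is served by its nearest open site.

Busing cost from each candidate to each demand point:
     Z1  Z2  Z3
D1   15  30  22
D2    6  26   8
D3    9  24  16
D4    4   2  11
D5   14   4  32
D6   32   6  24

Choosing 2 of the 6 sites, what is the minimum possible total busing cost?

Open {D2, D4}.
  Z1→D4 4, Z2→D4 2, Z3→D2 8  ⇒ total 14.
Compare {D1, D4}: total 17.
Compare {D3, D4}: total 17.
No size-2 selection does better; minimum is 14.

14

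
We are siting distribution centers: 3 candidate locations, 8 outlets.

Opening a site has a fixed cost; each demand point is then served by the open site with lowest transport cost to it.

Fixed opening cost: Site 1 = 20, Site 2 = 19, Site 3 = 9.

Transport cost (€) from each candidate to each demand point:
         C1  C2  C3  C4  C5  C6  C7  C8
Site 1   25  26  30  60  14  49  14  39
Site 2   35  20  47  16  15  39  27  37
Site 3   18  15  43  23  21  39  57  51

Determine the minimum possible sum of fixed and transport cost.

221

Open {Site 1, Site 3}: assign each demand point to its cheapest open site.
  C1→Site 3 18, C2→Site 3 15, C3→Site 1 30, C4→Site 3 23, C5→Site 1 14, C6→Site 3 39, C7→Site 1 14, C8→Site 1 39
  transport cost 192, fixed 29 → total 221.
Compare {Site 1, Site 2, Site 3}: transport cost 183 + fixed 48 = 231.
Compare {Site 1, Site 2}: transport cost 195 + fixed 39 = 234.
Compare {Site 2, Site 3}: transport cost 210 + fixed 28 = 238.
All other subsets cost ≥ 231. Minimum total cost: 221.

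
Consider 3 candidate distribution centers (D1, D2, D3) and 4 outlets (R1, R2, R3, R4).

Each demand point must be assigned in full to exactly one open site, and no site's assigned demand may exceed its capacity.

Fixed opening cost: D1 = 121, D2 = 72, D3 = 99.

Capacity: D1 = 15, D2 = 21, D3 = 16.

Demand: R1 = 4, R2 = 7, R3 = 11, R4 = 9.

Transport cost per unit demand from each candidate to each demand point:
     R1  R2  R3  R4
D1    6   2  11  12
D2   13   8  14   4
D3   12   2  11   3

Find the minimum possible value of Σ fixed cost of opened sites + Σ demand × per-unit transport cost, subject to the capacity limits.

406

Open {D1, D3}; cheapest assignment that respects the capacities:
  D1 (cap 15, load 15): R1, R3 — cost 4×6 + 11×11 = 145
  D3 (cap 16, load 16): R2, R4 — cost 7×2 + 9×3 = 41
  Shipping 186, fixed 220 → total 406.
  Any other capacity-feasible assignment to {D1, D3} ships for at least 186.
Compare {D2, D3}: its best feasible assignment gives total 418.
Compare {D1, D2}: its best feasible assignment gives total 421.
Every other set of open sites that can feasibly serve all demand totals ≥ 418 even under its best assignment. Minimum: 406.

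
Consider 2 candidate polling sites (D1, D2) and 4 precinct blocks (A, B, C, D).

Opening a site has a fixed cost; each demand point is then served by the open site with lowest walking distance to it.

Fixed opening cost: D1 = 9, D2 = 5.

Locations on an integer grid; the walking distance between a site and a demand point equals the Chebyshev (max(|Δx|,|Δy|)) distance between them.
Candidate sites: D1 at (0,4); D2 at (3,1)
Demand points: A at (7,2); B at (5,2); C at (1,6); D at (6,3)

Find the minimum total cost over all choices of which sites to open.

19

Open {D2}: assign each demand point to its cheapest open site.
  A→D2 4, B→D2 2, C→D2 5, D→D2 3
  walking distance 14, fixed 5 → total 19.
Compare {D1, D2}: walking distance 11 + fixed 14 = 25.
Compare {D1}: walking distance 20 + fixed 9 = 29.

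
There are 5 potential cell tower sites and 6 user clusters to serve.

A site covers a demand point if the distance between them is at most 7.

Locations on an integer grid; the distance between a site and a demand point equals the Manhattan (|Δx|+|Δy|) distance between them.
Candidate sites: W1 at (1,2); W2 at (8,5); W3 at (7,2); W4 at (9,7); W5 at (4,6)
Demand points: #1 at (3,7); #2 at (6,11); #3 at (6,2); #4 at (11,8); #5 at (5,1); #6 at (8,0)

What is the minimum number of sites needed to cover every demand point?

Coverage sets (demand points within 7 of each site):
  W1: {#1, #3, #5}
  W2: {#1, #3, #4, #5, #6}
  W3: {#3, #5, #6}
  W4: {#1, #2, #4}
  W5: {#1, #2, #3, #5}
No single site covers all 6 demand points.
But {W2, W4} covers everything, so the minimum is 2.

2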